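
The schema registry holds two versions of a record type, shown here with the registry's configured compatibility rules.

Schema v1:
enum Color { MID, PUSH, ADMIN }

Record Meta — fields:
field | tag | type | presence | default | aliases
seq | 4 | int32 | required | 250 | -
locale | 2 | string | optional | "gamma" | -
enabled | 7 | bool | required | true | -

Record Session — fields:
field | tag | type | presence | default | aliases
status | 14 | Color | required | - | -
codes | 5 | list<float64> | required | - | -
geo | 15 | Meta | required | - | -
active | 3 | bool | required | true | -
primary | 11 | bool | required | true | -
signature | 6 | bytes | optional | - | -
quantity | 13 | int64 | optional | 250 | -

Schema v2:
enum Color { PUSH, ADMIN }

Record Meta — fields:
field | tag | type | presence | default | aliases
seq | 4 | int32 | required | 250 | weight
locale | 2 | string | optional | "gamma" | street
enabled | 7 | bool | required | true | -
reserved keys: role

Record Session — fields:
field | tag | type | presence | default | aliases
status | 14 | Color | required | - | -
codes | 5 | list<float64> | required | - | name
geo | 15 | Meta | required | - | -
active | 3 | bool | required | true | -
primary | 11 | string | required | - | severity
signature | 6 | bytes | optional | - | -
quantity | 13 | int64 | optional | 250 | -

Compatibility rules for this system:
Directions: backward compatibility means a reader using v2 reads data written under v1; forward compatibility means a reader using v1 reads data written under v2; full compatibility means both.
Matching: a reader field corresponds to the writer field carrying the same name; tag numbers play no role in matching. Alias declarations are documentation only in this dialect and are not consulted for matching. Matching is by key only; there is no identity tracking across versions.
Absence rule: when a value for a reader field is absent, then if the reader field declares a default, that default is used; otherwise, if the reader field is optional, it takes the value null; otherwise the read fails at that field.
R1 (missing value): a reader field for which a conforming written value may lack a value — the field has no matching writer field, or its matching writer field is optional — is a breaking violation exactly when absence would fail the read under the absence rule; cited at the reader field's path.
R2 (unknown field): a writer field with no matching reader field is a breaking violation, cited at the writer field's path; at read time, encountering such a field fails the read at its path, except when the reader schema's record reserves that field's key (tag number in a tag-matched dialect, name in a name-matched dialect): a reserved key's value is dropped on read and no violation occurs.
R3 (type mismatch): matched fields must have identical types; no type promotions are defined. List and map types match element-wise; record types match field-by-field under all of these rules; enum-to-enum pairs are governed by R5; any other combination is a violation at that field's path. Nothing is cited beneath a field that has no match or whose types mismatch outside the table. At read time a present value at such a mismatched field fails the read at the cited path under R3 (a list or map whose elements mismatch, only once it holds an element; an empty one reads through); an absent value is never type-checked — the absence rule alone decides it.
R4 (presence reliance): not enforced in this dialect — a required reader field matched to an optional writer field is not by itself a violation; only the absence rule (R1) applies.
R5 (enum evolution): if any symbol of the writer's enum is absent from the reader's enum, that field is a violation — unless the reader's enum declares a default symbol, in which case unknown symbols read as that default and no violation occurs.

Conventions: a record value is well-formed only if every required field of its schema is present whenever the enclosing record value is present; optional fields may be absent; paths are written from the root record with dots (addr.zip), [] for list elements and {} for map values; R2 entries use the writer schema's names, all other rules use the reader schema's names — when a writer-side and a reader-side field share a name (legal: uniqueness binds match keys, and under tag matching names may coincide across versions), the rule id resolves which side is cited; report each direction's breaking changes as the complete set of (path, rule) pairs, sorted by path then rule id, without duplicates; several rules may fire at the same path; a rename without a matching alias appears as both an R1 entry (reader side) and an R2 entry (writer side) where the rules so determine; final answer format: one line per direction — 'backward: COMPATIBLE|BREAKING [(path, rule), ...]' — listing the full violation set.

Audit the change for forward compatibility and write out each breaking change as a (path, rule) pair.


each type pair in Session: writer, then reader
forward pass over Session, reader schema v1, writer schema v2:
  status: paired with writer status (Color -> Color; writer required)
  codes: paired with writer codes (list<float64> -> list<float64>; writer required)
  geo: paired with writer geo (Meta -> Meta; writer required)
  active: paired with writer active (bool -> bool; writer required)
  primary: paired with writer primary (string -> bool; writer required)
  signature: paired with writer signature (bytes -> bytes; writer optional)
  quantity: paired with writer quantity (int64 -> int64; writer optional)
  geo.seq: paired with writer geo.seq (int32 -> int32; writer required)
  geo.locale: paired with writer geo.locale (string -> string; writer optional)
  geo.enabled: paired with writer geo.enabled (bool -> bool; writer required)
  rule R3 violated at primary
  => forward: BREAKING (1)
ruling out the remaining Session differences:
  enum Color (field status in record Session): symbol MID removed -> affects backward compatibility only, which is not asked

forward: BREAKING [(primary, R3)]


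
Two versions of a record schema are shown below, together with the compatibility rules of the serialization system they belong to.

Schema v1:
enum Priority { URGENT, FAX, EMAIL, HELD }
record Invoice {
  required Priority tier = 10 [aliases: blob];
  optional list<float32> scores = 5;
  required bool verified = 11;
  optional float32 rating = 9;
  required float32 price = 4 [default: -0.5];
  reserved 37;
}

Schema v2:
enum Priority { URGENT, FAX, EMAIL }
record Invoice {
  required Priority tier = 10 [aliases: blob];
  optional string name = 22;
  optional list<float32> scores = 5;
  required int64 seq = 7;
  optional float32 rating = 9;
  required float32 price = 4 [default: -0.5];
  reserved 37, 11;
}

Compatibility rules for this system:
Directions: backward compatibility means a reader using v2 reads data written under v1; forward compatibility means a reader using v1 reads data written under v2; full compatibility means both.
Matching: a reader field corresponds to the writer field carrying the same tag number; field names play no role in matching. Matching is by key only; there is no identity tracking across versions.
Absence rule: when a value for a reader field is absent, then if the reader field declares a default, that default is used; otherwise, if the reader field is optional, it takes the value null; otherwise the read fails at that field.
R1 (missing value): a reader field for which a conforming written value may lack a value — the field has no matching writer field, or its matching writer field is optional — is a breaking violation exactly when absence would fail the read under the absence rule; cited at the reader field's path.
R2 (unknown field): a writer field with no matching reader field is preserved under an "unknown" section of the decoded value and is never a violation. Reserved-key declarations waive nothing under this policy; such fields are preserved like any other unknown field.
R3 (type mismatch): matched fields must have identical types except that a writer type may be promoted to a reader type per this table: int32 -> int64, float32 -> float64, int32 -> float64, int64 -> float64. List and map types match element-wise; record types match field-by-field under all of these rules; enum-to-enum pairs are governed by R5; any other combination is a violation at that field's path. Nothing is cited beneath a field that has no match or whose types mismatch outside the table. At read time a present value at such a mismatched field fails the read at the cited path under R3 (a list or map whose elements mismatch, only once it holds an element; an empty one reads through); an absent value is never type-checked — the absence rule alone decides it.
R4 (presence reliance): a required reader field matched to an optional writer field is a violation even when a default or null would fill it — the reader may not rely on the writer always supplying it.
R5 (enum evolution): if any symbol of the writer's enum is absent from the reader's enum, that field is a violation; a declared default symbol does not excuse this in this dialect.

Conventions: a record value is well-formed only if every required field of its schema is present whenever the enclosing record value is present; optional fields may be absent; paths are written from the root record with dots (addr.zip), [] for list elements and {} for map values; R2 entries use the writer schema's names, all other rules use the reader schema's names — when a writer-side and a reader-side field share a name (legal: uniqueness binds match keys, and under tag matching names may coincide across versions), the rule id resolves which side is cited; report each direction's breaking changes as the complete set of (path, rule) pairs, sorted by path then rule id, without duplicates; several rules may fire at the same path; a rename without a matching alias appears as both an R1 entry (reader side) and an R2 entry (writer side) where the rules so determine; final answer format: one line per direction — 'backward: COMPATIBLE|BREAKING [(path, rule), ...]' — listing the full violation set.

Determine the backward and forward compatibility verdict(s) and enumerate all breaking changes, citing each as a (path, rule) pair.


in Invoice below, arrows point writer -> reader
checking backward for Invoice: reader v2 against writer v1:
  tier: Priority -> Priority, writer required; from tier
  name: no writer match
  scores: list<float32> -> list<float32>, writer optional; from scores
  seq: no writer match
  rating: float32 -> float32, writer optional; from rating
  price: float32 -> float32, writer required; from price
  leftover writer field: verified
  breaking: (seq, R1)
  breaking: (tier, R5)
  => 2 violation(s): backward is BREAKING for Invoice
checking forward for Invoice: reader v1 against writer v2:
  tier: Priority -> Priority, writer required; from tier
  scores: list<float32> -> list<float32>, writer optional; from scores
  verified: no writer match
  rating: float32 -> float32, writer optional; from rating
  price: float32 -> float32, writer required; from price
  leftover writer field: name
  leftover writer field: seq
  breaking: (verified, R1)
  => 1 violation(s): forward is BREAKING for Invoice

backward: BREAKING [(seq, R1), (tier, R5)]; forward: BREAKING [(verified, R1)]


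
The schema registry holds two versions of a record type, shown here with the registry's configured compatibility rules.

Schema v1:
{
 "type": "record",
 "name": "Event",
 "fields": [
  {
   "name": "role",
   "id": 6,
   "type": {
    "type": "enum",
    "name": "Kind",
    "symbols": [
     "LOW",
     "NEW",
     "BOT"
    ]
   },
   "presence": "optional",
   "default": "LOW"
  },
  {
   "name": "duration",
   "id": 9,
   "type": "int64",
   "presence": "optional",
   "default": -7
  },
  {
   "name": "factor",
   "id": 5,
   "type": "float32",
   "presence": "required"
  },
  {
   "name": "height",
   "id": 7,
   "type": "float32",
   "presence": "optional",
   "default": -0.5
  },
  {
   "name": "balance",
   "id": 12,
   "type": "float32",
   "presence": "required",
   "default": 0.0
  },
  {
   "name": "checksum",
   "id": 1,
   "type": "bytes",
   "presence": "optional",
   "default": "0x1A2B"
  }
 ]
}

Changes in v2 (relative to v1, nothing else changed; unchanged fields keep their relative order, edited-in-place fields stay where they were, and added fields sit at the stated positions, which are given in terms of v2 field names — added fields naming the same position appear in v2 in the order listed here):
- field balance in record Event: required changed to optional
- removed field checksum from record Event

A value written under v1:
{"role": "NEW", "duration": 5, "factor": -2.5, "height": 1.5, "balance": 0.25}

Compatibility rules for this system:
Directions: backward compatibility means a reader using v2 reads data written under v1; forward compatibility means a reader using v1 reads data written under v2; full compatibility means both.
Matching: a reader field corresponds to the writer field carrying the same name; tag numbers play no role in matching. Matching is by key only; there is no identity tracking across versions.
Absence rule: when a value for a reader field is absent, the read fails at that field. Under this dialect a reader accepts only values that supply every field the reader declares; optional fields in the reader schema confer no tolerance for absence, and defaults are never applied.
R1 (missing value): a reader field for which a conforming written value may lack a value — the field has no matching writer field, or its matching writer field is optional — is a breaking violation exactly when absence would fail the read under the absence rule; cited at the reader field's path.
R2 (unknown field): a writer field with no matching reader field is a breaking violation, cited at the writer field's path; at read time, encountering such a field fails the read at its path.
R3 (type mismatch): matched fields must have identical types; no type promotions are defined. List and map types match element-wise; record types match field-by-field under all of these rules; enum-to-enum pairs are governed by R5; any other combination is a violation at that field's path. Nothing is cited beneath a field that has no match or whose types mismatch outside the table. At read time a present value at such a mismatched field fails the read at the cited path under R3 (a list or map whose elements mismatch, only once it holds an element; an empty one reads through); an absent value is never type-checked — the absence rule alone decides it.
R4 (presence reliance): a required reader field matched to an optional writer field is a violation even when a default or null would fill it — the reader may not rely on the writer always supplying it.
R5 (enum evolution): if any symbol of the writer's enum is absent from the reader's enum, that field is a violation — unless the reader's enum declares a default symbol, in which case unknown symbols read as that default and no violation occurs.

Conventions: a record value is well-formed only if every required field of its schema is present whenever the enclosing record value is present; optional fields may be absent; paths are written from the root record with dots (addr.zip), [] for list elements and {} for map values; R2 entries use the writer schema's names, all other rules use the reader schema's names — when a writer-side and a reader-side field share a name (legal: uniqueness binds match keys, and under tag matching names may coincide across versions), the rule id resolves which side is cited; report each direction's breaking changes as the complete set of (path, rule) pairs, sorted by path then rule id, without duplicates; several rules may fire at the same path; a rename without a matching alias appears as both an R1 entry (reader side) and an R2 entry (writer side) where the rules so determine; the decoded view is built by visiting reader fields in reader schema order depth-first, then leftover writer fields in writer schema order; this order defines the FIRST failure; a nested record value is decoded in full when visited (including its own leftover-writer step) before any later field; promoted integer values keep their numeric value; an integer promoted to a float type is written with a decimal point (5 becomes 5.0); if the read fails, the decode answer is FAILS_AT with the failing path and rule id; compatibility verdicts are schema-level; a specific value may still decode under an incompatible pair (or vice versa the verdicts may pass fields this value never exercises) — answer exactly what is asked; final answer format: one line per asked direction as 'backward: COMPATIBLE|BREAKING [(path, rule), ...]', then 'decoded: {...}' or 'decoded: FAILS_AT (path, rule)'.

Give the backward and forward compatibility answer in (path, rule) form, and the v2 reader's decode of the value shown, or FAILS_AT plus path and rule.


in Event below, arrows point writer -> reader
checking backward for Event: reader v2 against writer v1:
  Kind -> Kind, writer optional: role aligns to role
  int64 -> int64, writer optional: duration aligns to duration
  float32 -> float32, writer required: factor aligns to factor
  float32 -> float32, writer optional: height aligns to height
  float32 -> float32, writer required: balance aligns to balance
  writer field checksum has no reader counterpart
  violation R2 at checksum
  violation R1 at duration
  violation R1 at height
  violation R1 at role
  backward on Event therefore BREAKING (4)
checking forward for Event: reader v1 against writer v2:
  Kind -> Kind, writer optional: role aligns to role
  int64 -> int64, writer optional: duration aligns to duration
  float32 -> float32, writer required: factor aligns to factor
  float32 -> float32, writer optional: height aligns to height
  float32 -> float32, writer optional: balance aligns to balance
  checksum: no writer match
  violation R1 at balance
  violation R4 at balance
  violation R1 at checksum
  violation R1 at duration
  violation R1 at height
  violation R1 at role
  forward on Event therefore BREAKING (6)
decoding the Event value with the v2 reader:
  role := "NEW"
  duration := 5
  factor := -2.5
  height := 1.5
  balance := 0.25
  => decoded: {"role": "NEW", "duration": 5, "factor": -2.5, "height": 1.5, "balance": 0.25}

backward: BREAKING [(checksum, R2), (duration, R1), (height, R1), (role, R1)]; forward: BREAKING [(balance, R1), (balance, R4), (checksum, R1), (duration, R1), (height, R1), (role, R1)]; decoded: {"role": "NEW", "duration": 5, "factor": -2.5, "height": 1.5, "balance": 0.25}


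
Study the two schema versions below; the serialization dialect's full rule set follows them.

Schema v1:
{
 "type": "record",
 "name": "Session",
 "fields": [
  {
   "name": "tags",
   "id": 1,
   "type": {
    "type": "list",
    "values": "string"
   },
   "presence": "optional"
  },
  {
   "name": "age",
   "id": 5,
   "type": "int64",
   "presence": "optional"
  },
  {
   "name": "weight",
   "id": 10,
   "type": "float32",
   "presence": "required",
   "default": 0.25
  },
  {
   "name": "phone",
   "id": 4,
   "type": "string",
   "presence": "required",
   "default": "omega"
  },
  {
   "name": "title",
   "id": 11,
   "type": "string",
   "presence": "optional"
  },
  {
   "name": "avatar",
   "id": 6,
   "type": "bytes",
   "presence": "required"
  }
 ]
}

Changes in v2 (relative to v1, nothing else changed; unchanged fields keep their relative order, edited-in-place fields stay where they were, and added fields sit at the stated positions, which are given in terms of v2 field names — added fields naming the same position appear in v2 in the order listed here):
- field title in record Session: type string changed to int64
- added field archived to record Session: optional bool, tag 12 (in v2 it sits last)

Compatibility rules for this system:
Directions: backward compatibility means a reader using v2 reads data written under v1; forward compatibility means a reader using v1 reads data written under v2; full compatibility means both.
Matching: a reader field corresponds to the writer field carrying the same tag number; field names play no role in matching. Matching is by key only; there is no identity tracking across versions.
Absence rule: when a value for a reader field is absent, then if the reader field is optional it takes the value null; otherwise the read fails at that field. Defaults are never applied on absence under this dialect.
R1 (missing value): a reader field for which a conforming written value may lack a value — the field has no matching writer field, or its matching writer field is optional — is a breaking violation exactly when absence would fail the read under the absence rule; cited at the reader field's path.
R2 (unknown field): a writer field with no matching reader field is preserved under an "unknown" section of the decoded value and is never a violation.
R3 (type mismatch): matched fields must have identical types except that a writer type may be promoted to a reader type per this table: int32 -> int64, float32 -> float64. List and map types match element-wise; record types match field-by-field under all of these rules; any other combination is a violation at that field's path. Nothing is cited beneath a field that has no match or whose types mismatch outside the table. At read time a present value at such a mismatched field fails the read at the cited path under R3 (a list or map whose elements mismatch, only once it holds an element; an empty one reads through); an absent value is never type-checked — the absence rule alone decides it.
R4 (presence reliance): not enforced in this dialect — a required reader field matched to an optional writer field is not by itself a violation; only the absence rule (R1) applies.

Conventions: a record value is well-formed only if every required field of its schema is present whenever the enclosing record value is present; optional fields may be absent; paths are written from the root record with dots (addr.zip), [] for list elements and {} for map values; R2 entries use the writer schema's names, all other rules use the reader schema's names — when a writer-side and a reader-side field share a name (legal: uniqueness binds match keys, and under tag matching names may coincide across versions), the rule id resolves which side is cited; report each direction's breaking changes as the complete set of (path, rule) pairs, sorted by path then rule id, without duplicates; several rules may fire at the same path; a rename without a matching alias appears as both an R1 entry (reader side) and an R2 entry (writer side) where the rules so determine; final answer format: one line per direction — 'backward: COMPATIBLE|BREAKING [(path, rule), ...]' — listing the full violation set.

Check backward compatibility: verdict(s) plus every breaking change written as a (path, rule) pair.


backward: BREAKING [(title, R3)]

the writer's type comes first in each Session pair
backward analysis of Session with v2 as reader and v1 as writer:
  writer optional, list<string> -> list<string>: reader tags maps from writer tags
  writer optional, int64 -> int64: reader age maps from writer age
  writer required, float32 -> float32: reader weight maps from writer weight
  writer required, string -> string: reader phone maps from writer phone
  writer optional, string -> int64: reader title maps from writer title
  writer required, bytes -> bytes: reader avatar maps from writer avatar
  archived: no writer match
  rule R3 violated at title
  => backward verdict for Session: BREAKING, 1 violation(s)
ruling out the remaining Session differences:
  added field archived to record Session: optional bool, tag 12 (in v2 it sits last) -> triggers nothing under Session's printed rules — same verdict


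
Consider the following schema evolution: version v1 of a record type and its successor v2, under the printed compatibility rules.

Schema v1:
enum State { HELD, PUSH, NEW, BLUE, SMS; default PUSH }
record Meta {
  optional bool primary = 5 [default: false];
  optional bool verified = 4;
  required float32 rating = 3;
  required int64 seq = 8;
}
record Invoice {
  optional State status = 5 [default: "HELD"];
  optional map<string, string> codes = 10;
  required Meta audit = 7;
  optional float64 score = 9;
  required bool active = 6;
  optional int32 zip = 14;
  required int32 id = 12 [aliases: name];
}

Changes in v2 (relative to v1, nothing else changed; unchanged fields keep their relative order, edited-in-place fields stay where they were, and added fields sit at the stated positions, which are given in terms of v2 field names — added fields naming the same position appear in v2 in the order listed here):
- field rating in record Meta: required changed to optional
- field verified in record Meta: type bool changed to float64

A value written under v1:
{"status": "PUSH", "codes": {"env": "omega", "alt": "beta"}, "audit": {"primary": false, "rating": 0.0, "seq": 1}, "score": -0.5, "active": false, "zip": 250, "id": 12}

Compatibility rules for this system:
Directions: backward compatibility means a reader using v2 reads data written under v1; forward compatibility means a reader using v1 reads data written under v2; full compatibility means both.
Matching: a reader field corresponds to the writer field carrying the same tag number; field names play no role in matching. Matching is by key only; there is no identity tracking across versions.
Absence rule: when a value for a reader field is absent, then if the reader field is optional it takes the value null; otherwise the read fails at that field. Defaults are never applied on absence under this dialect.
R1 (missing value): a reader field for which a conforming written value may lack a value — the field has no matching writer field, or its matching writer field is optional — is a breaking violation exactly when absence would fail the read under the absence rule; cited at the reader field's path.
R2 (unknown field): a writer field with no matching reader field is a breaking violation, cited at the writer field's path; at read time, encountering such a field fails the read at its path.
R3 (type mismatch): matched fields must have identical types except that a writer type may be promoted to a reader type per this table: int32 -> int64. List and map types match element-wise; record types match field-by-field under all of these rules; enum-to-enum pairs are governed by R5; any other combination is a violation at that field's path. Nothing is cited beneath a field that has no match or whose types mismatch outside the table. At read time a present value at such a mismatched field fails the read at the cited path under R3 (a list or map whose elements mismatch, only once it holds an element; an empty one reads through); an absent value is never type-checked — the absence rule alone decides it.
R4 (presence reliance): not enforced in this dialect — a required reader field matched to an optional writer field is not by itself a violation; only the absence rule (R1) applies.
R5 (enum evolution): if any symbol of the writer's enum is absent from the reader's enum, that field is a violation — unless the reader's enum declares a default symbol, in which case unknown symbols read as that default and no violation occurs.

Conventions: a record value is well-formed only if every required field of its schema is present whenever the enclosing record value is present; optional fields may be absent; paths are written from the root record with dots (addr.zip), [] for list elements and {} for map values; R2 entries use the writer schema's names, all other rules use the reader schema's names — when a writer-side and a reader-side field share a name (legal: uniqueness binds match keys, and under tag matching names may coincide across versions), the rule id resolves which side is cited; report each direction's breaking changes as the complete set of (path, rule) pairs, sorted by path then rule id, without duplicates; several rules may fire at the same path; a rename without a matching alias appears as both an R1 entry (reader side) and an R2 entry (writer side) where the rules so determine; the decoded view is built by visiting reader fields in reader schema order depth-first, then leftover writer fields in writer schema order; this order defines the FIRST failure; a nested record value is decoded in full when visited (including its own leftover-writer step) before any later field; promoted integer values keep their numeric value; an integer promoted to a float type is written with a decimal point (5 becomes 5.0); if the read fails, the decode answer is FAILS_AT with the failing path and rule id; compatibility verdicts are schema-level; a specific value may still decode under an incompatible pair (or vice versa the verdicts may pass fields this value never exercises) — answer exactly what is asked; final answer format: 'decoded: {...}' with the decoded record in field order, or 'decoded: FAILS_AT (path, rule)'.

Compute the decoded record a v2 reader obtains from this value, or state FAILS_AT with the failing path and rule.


in Invoice below, arrows point writer -> reader
decode walk for Invoice under reader schema v2:
  status := "PUSH"
  codes := {"env": "omega", "alt": "beta"}
  audit.primary := false
  audit.verified := null (missing; optional => null)
  audit.rating := 0.0
  audit.seq := 1
  score := -0.5
  active := false
  zip := 250
  id := 12
  => decoded: {"status": "PUSH", "codes": {"env": "omega", "alt": "beta"}, "audit": {"primary": false, "verified": null, "rating": 0.0, "seq": 1}, "score": -0.5, "active": false, "zip": 250, "id": 12}
diffs on Invoice not affecting the asked answer:
  field rating in record Meta: required changed to optional -> affects the rule determinations only; this particular Invoice value decodes identically
  field verified in record Meta: type bool changed to float64 -> affects the rule determinations only; this particular Invoice value decodes identically

decoded: {"status": "PUSH", "codes": {"env": "omega", "alt": "beta"}, "audit": {"primary": false, "verified": null, "rating": 0.0, "seq": 1}, "score": -0.5, "active": false, "zip": 250, "id": 12}


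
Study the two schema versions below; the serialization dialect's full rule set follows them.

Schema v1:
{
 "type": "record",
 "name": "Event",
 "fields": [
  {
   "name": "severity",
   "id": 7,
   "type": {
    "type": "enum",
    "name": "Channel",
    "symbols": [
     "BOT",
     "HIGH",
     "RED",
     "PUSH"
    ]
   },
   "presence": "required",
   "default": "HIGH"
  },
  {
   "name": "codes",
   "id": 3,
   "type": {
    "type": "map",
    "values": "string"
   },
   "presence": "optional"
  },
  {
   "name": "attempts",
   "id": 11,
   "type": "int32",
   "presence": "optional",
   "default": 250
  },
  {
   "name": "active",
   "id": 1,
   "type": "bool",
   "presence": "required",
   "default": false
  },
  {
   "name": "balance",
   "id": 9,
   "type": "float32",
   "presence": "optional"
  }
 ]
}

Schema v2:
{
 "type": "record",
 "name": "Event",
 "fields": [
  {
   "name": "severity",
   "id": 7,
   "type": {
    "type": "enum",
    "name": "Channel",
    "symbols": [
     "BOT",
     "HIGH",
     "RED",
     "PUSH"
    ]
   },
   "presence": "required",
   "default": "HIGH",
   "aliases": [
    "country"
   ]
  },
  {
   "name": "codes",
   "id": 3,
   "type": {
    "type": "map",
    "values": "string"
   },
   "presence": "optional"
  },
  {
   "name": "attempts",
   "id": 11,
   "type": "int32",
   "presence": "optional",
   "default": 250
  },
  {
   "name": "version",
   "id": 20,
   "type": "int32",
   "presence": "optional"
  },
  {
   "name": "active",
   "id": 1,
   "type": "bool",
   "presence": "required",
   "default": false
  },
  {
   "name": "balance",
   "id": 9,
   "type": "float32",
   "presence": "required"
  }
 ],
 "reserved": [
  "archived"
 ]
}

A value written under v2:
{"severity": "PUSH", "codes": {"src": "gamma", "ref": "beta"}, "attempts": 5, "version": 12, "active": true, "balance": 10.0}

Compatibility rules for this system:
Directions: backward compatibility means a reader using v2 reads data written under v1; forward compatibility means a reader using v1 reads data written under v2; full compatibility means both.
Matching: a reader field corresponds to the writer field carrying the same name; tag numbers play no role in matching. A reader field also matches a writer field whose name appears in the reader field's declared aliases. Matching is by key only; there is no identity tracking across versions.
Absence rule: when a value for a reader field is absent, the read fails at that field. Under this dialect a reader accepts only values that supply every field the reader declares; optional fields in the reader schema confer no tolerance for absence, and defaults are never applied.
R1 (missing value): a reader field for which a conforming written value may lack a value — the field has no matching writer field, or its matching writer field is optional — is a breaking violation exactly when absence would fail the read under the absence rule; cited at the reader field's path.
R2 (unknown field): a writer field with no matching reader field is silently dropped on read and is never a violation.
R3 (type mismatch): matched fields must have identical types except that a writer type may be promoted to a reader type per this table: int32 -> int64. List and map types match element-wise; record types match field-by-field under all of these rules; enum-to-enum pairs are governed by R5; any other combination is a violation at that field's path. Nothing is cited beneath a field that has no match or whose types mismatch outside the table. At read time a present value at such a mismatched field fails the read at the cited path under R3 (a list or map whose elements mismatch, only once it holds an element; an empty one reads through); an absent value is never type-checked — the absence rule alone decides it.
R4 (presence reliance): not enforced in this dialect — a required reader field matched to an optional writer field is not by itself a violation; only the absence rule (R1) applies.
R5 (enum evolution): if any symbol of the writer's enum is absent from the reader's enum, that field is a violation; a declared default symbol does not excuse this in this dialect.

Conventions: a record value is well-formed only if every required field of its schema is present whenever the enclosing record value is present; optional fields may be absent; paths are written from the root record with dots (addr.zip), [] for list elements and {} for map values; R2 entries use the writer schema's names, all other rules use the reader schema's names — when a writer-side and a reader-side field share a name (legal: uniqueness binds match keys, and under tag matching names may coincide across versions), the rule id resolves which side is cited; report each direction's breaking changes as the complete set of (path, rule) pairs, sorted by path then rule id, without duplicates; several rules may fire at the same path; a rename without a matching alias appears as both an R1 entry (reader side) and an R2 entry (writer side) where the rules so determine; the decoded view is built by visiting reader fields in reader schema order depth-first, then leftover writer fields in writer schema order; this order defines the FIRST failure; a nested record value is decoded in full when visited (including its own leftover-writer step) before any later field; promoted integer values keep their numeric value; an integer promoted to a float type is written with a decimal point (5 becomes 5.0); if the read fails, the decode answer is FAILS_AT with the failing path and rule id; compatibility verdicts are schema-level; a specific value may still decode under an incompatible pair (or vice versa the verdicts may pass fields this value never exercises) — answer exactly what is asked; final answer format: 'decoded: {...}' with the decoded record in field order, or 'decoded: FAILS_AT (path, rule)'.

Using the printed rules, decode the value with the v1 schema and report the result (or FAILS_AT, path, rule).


each type pair in Event: writer, then reader
decode (reader v1):
  severity := "PUSH"
  codes := {"src": "gamma", "ref": "beta"}
  attempts := 5
  active := true
  balance := 10.0
  writer version: unknown -> dropped
  => decoded: {"severity": "PUSH", "codes": {"src": "gamma", "ref": "beta"}, "attempts": 5, "active": true, "balance": 10.0}
ruling out the remaining Event differences:
  field balance in record Event: optional changed to required -> matters for Event compatibility verdicts, not for this value's decode
  added field version to record Event: optional int32, tag 20 (in v2 it sits immediately before active) -> matters for Event compatibility verdicts, not for this value's decode

decoded: {"severity": "PUSH", "codes": {"src": "gamma", "ref": "beta"}, "attempts": 5, "active": true, "balance": 10.0}


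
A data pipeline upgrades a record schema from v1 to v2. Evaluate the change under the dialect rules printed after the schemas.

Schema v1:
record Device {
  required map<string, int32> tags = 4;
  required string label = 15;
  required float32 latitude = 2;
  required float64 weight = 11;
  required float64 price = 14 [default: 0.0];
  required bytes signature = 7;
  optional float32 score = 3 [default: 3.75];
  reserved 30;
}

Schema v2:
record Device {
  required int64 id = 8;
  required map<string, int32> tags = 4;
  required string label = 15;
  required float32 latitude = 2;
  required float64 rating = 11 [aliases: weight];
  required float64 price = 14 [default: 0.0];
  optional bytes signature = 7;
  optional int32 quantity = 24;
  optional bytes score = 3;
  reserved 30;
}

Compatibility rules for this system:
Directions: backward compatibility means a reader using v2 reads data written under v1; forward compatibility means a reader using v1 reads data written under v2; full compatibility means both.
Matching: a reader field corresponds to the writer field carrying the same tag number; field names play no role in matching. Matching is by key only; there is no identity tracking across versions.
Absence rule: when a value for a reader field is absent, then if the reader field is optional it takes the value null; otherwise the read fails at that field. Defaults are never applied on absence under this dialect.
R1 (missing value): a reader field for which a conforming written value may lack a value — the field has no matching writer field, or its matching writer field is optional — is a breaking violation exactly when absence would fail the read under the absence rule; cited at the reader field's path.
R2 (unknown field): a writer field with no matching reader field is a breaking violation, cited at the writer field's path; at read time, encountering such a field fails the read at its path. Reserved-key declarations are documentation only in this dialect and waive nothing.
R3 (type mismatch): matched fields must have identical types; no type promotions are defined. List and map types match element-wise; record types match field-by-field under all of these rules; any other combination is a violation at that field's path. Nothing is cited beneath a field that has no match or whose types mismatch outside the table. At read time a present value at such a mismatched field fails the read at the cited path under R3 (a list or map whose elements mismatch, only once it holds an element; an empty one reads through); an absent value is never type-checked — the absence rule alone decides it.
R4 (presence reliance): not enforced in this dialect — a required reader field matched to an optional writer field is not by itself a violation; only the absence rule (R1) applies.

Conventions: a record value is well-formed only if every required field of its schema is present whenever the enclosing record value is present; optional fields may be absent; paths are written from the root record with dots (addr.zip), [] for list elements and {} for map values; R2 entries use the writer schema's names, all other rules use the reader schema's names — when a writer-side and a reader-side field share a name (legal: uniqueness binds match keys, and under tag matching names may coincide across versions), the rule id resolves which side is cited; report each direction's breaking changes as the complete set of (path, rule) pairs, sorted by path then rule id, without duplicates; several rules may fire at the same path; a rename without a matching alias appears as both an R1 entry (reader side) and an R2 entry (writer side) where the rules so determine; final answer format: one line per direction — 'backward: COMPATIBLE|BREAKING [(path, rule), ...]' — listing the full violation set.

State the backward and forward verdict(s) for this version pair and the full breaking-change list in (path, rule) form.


backward: BREAKING [(id, R1), (score, R3)]; forward: BREAKING [(id, R2), (quantity, R2), (score, R3), (signature, R1)]

the writer's type comes first in each Device pair
backward pass over Device, reader schema v2, writer schema v1:
  id: no writer-side match
  tags <- tags (map<string, int32> -> map<string, int32>, writer required)
  label <- label (string -> string, writer required)
  latitude <- latitude (float32 -> float32, writer required)
  rating <- weight (float64 -> float64, writer required)
  price <- price (float64 -> float64, writer required)
  signature <- signature (bytes -> bytes, writer required)
  quantity: no writer-side match
  score <- score (float32 -> bytes, writer optional)
  rule R1 violated at id
  rule R3 violated at score
  backward on Device therefore BREAKING (2)
forward pass over Device, reader schema v1, writer schema v2:
  tags <- tags (map<string, int32> -> map<string, int32>, writer required)
  label <- label (string -> string, writer required)
  latitude <- latitude (float32 -> float32, writer required)
  weight <- rating (float64 -> float64, writer required)
  price <- price (float64 -> float64, writer required)
  signature <- signature (bytes -> bytes, writer optional)
  score <- score (bytes -> float32, writer optional)
  leftover writer field: id
  leftover writer field: quantity
  rule R2 violated at id
  rule R2 violated at quantity
  rule R3 violated at score
  rule R1 violated at signature
  forward on Device therefore BREAKING (4)
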